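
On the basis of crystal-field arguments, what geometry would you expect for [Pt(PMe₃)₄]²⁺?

square planar

Trimethylphosphine is neutral; balancing the +2 overall charge requires Pt(II).
Pt sits in group 10, so the d-electron count is 10 − 2 = 8.
With 4 monodentate ligands the coordination number is 4.
A 5d d⁸ ion has a large crystal-field splitting; square planar leaves the high-energy d_{x²−y²} orbital empty and maximises CFSE.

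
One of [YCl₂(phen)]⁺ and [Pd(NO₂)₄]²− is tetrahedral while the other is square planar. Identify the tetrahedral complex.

[YCl₂(phen)]⁺

For [YCl₂(phen)]⁺: Ligand charges: each chloride is −1; 1,10-phenanthroline is neutral. With an overall charge of +1 the yttrium centre must be in the +3 oxidation state. Yttrium is a group-3 element; Y(III) is therefore d⁰. A d⁰ ion has no crystal-field stabilisation preference between square planar and tetrahedral, so four ligands adopt the sterically favoured tetrahedral geometry. → tetrahedral.
For [Pd(NO₂)₄]²−: Summing ligand charges against the −2 overall charge gives an oxidation state of +2 for palladium. Palladium is a group-10 element; Pd(II) is therefore d⁸. A 4d d⁸ ion has a large crystal-field splitting; square planar leaves the high-energy d_{x²−y²} orbital empty and maximises CFSE. → square planar.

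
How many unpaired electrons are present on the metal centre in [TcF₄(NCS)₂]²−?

Ligand charges: each fluoride is −1; each isothiocyanate is −1. With an overall charge of −2 the technetium centre must be in the +4 oxidation state.
Group 7 minus oxidation state 4 gives a d³ configuration.
In an octahedral field the d³ configuration is t₂g³e_g⁰ (only one arrangement possible), giving 3 unpaired electrons.

3 unpaired electrons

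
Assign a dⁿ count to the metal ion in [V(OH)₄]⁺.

Summing ligand charges against the +1 overall charge gives an oxidation state of +5 for vanadium.
Vanadium is a group-5 element; V(V) is therefore d⁰.

d⁰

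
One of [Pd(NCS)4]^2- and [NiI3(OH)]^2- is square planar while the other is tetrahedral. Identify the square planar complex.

For [Pd(NCS)4]^2-: Summing ligand charges against the −2 overall charge gives an oxidation state of +2 for palladium. Group 10 minus oxidation state 2 gives a d⁸ configuration. A 4d d⁸ ion has a large crystal-field splitting; square planar leaves the high-energy d_{x²−y²} orbital empty and maximises CFSE. → square planar.
For [NiI3(OH)]^2-: Summing ligand charges against the −2 overall charge gives an oxidation state of +2 for nickel. Nickel is a group-10 element; Ni(II) is therefore d⁸. Hydroxide and iodide are weak-field ligands. With weak-field ligands the CFSE gain from square planar is small, so a 3d d⁸ ion takes the sterically preferred tetrahedral geometry. → tetrahedral.

[Pd(NCS)4]^2-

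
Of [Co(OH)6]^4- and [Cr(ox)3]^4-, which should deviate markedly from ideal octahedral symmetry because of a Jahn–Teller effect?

[Cr(ox)3]^4-

[Co(OH)6]^4-: Summing ligand charges against the −4 overall charge gives an oxidation state of +2 for cobalt. Cobalt is a group-9 element; Co(II) is therefore d⁷. Hydroxide is a weak-field ligand for a first-row metal, so the complex is high-spin. The d⁷ configuration leaves the e_g set evenly filled (or empty) — no strong Jahn–Teller driving force.
[Cr(ox)3]^4-: Each oxalate is −2; balancing the −4 overall charge requires Cr(II). Cr sits in group 6, so the d-electron count is 6 − 2 = 4. Oxalate is a weak-field ligand for a first-row metal, so the complex is high-spin. The t₂g³e_g¹ (high-spin) configuration has an unevenly filled e_g set; the Jahn–Teller theorem predicts a tetragonal distortion (typically axial elongation) to lift the degeneracy.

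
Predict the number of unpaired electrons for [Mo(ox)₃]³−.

Ligand charges: each oxalate is −2. With an overall charge of −3 the molybdenum centre must be in the +3 oxidation state.
Molybdenum is a group-6 element; Mo(III) is therefore d³.
Counting donor atoms: 3×oxalate (bidentate) → 6 donors. Coordination number = 6.
In an octahedral field the d³ configuration is t₂g³e_g⁰ (only one arrangement possible), giving 3 unpaired electrons.

3 unpaired electrons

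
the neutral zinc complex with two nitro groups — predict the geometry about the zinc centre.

linear

Each nitro (N-bound nitrite) is −1; balancing the 0 overall charge requires Zn(II).
Zn sits in group 12, so the d-electron count is 12 − 2 = 10.
With 2 monodentate ligands the coordination number is 2.
A d¹⁰ ion with only two ligands adopts a linear arrangement (sp hybridisation; no CFSE preference).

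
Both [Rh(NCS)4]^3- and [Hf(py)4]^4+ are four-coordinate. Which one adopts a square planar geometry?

For [Rh(NCS)4]^3-: Ligand charges: each isothiocyanate is −1. With an overall charge of −3 the rhodium centre must be in the +1 oxidation state. Group 9 minus oxidation state 1 gives a d⁸ configuration. A 4d d⁸ ion has a large crystal-field splitting; square planar leaves the high-energy d_{x²−y²} orbital empty and maximises CFSE. → square planar.
For [Hf(py)4]^4+: Ligand charges: pyridine is neutral. With an overall charge of +4 the hafnium centre must be in the +4 oxidation state. Group 4 minus oxidation state 4 gives a d⁰ configuration. A d⁰ ion has no crystal-field stabilisation preference between square planar and tetrahedral, so four ligands adopt the sterically favoured tetrahedral geometry. → tetrahedral.

[Rh(NCS)4]^3-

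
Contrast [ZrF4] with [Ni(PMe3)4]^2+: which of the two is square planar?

For [ZrF4]: Summing ligand charges against the 0 overall charge gives an oxidation state of +4 for zirconium. Zirconium is a group-4 element; Zr(IV) is therefore d⁰. A d⁰ ion has no crystal-field stabilisation preference between square planar and tetrahedral, so four ligands adopt the sterically favoured tetrahedral geometry. → tetrahedral.
For [Ni(PMe3)4]^2+: Trimethylphosphine is neutral; balancing the +2 overall charge requires Ni(II). Ni sits in group 10, so the d-electron count is 10 − 2 = 8. Trimethylphosphine is a strong-field ligand (high in the spectrochemical series). A 3d d⁸ ion with strong-field ligands gains enough CFSE to favour square planar over tetrahedral. → square planar.

[Ni(PMe3)4]^2+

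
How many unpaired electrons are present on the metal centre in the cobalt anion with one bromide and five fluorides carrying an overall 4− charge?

Each bromide is −1; each fluoride is −1; balancing the −4 overall charge requires Co(II).
Co sits in group 9, so the d-electron count is 9 − 2 = 7.
The spin state decides the count: Bromide and fluoride are weak-field ligands for a first-row metal, so the complex is high-spin.
An octahedral high-spin d⁷ ion is t₂g⁵e_g², giving 3 unpaired electrons.

3 unpaired electrons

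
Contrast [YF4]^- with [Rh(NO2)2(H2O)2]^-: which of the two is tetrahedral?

[YF4]^-

For [YF4]^-: Summing ligand charges against the −1 overall charge gives an oxidation state of +3 for yttrium. Group 3 minus oxidation state 3 gives a d⁰ configuration. A d⁰ ion has no crystal-field stabilisation preference between square planar and tetrahedral, so four ligands adopt the sterically favoured tetrahedral geometry. → tetrahedral.
For [Rh(NO2)2(H2O)2]^-: Each nitro (N-bound nitrite) is −1; water is neutral; balancing the −1 overall charge requires Rh(I). Group 9 minus oxidation state 1 gives a d⁸ configuration. A 4d d⁸ ion has a large crystal-field splitting; square planar leaves the high-energy d_{x²−y²} orbital empty and maximises CFSE. → square planar.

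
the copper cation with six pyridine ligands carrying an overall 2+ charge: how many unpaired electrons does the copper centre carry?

Summing ligand charges against the +2 overall charge gives an oxidation state of +2 for copper.
Cu sits in group 11, so the d-electron count is 11 − 2 = 9.
In an octahedral field the d⁹ configuration is t₂g⁶e_g³ (only one arrangement possible), giving 1 unpaired electron.

1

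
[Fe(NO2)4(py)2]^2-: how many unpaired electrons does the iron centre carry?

Summing ligand charges against the −2 overall charge gives an oxidation state of +2 for iron.
Fe sits in group 8, so the d-electron count is 8 − 2 = 6.
The spin state decides the count: Nitro (N-bound nitrite) is a strong-field ligand (high in the spectrochemical series) for a first-row metal, so the complex is low-spin.
An octahedral low-spin d⁶ ion is t₂g⁶e_g⁰, giving 0 unpaired electrons.

0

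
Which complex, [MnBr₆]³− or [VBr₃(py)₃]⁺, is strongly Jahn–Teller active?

[MnBr₆]³−

[MnBr₆]³−: Each bromide is −1; balancing the −3 overall charge requires Mn(III). Manganese is a group-7 element; Mn(III) is therefore d⁴. Bromide is a weak-field ligand for a first-row metal, so the complex is high-spin. The t₂g³e_g¹ (high-spin) configuration has an unevenly filled e_g set; the Jahn–Teller theorem predicts a tetragonal distortion (typically axial elongation) to lift the degeneracy.
[VBr₃(py)₃]⁺: Ligand charges: each bromide is −1; pyridine is neutral. With an overall charge of +1 the vanadium centre must be in the +4 oxidation state. Group 5 minus oxidation state 4 gives a d¹ configuration. The d¹ configuration leaves the e_g set evenly filled (or empty) — no strong Jahn–Teller driving force.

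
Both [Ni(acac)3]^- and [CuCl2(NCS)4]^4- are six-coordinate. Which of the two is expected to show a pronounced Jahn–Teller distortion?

[Ni(acac)3]^-: Summing ligand charges against the −1 overall charge gives an oxidation state of +2 for nickel. Group 10 minus oxidation state 2 gives a d⁸ configuration. The d⁸ configuration leaves the e_g set evenly filled (or empty) — no strong Jahn–Teller driving force.
[CuCl2(NCS)4]^4-: Ligand charges: each chloride is −1; each isothiocyanate is −1. With an overall charge of −4 the copper centre must be in the +2 oxidation state. Copper is a group-11 element; Cu(II) is therefore d⁹. The t₂g⁶e_g³ configuration has an unevenly filled e_g set; the Jahn–Teller theorem predicts a tetragonal distortion (typically axial elongation) to lift the degeneracy.

[CuCl2(NCS)4]^4-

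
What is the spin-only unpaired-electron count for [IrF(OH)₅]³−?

0 unpaired electrons

Ligand charges: each fluoride is −1; each hydroxide is −1. With an overall charge of −3 the iridium centre must be in the +3 oxidation state.
Group 9 minus oxidation state 3 gives a d⁶ configuration.
The spin state decides the count: a 5d ion has a large Δₒ and is invariably low-spin.
An octahedral low-spin d⁶ ion is t₂g⁶e_g⁰, giving 0 unpaired electrons.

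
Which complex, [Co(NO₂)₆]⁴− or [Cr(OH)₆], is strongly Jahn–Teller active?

[Co(NO₂)₆]⁴−

[Co(NO₂)₆]⁴−: Summing ligand charges against the −4 overall charge gives an oxidation state of +2 for cobalt. Co sits in group 9, so the d-electron count is 9 − 2 = 7. Nitro (N-bound nitrite) is a strong-field ligand (high in the spectrochemical series) for a first-row metal, so the complex is low-spin. The t₂g⁶e_g¹ (low-spin) configuration has an unevenly filled e_g set; the Jahn–Teller theorem predicts a tetragonal distortion (typically axial elongation) to lift the degeneracy.
[Cr(OH)₆]: Ligand charges: each hydroxide is −1. With an overall charge of 0 the chromium centre must be in the +6 oxidation state. Group 6 minus oxidation state 6 gives a d⁰ configuration. The d⁰ configuration leaves the e_g set evenly filled (or empty) — no strong Jahn–Teller driving force.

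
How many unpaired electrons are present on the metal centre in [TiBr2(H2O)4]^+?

Summing ligand charges against the +1 overall charge gives an oxidation state of +3 for titanium.
Group 4 minus oxidation state 3 gives a d¹ configuration.
In an octahedral field the d¹ configuration is t₂g¹e_g⁰ (only one arrangement possible), giving 1 unpaired electron.

1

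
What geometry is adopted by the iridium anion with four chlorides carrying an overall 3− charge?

square planar

Each chloride is −1; balancing the −3 overall charge requires Ir(I).
Group 9 minus oxidation state 1 gives a d⁸ configuration.
Coordination number: 4.
A 5d d⁸ ion has a large crystal-field splitting; square planar leaves the high-energy d_{x²−y²} orbital empty and maximises CFSE.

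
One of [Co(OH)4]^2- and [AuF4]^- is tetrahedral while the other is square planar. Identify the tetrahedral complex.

For [Co(OH)4]^2-: Ligand charges: each hydroxide is −1. With an overall charge of −2 the cobalt centre must be in the +2 oxidation state. Group 9 minus oxidation state 2 gives a d⁷ configuration. For a high-spin 3d d⁷ ion with weak-field ligands the small Δₜ gives little square-planar CFSE advantage, so four ligands adopt the sterically favoured tetrahedral geometry. → tetrahedral.
For [AuF4]^-: Summing ligand charges against the −1 overall charge gives an oxidation state of +3 for gold. Au sits in group 11, so the d-electron count is 11 − 3 = 8. A 5d d⁸ ion has a large crystal-field splitting; square planar leaves the high-energy d_{x²−y²} orbital empty and maximises CFSE. → square planar.

[Co(OH)4]^2-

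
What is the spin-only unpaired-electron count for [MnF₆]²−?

3

Summing ligand charges against the −2 overall charge gives an oxidation state of +4 for manganese.
Mn sits in group 7, so the d-electron count is 7 − 4 = 3.
In an octahedral field the d³ configuration is t₂g³e_g⁰ (only one arrangement possible), giving 3 unpaired electrons.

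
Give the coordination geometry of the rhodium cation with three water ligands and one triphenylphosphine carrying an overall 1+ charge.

square planar

Summing ligand charges against the +1 overall charge gives an oxidation state of +1 for rhodium.
Rhodium is a group-9 element; Rh(I) is therefore d⁸.
With 4 monodentate ligands the coordination number is 4.
A 4d d⁸ ion has a large crystal-field splitting; square planar leaves the high-energy d_{x²−y²} orbital empty and maximises CFSE.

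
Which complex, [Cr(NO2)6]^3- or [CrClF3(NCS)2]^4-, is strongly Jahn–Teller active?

[CrClF3(NCS)2]^4-

[Cr(NO2)6]^3-: Ligand charges: each nitro (N-bound nitrite) is −1. With an overall charge of −3 the chromium centre must be in the +3 oxidation state. Chromium is a group-6 element; Cr(III) is therefore d³. The d³ configuration leaves the e_g set evenly filled (or empty) — no strong Jahn–Teller driving force.
[CrClF3(NCS)2]^4-: Each chloride is −1; each fluoride is −1; each isothiocyanate is −1; balancing the −4 overall charge requires Cr(II). Group 6 minus oxidation state 2 gives a d⁴ configuration. Chloride, fluoride, and isothiocyanate are weak-field ligands for a first-row metal, so the complex is high-spin. The t₂g³e_g¹ (high-spin) configuration has an unevenly filled e_g set; the Jahn–Teller theorem predicts a tetragonal distortion (typically axial elongation) to lift the degeneracy.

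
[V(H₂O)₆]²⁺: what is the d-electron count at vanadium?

d3

Summing ligand charges against the +2 overall charge gives an oxidation state of +2 for vanadium.
Vanadium is a group-5 element; V(II) is therefore d³.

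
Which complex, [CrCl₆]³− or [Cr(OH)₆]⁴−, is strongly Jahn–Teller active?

[CrCl₆]³−: Summing ligand charges against the −3 overall charge gives an oxidation state of +3 for chromium. Group 6 minus oxidation state 3 gives a d³ configuration. The d³ configuration leaves the e_g set evenly filled (or empty) — no strong Jahn–Teller driving force.
[Cr(OH)₆]⁴−: Each hydroxide is −1; balancing the −4 overall charge requires Cr(II). Chromium is a group-6 element; Cr(II) is therefore d⁴. Hydroxide is a weak-field ligand for a first-row metal, so the complex is high-spin. The t₂g³e_g¹ (high-spin) configuration has an unevenly filled e_g set; the Jahn–Teller theorem predicts a tetragonal distortion (typically axial elongation) to lift the degeneracy.

[Cr(OH)₆]⁴−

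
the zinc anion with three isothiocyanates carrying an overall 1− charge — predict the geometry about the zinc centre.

Ligand charges: each isothiocyanate is −1. With an overall charge of −1 the zinc centre must be in the +2 oxidation state.
Zinc is a group-12 element; Zn(II) is therefore d¹⁰.
With 3 monodentate ligands the coordination number is 3.
Three ligands around a d¹⁰ centre minimise repulsion in a trigonal-planar arrangement.

trigonal planar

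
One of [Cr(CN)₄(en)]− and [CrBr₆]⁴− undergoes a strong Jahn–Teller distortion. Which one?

[Cr(CN)₄(en)]−: Summing ligand charges against the −1 overall charge gives an oxidation state of +3 for chromium. Cr sits in group 6, so the d-electron count is 6 − 3 = 3. The d³ configuration leaves the e_g set evenly filled (or empty) — no strong Jahn–Teller driving force.
[CrBr₆]⁴−: Summing ligand charges against the −4 overall charge gives an oxidation state of +2 for chromium. Chromium is a group-6 element; Cr(II) is therefore d⁴. Bromide is a weak-field ligand for a first-row metal, so the complex is high-spin. The t₂g³e_g¹ (high-spin) configuration has an unevenly filled e_g set; the Jahn–Teller theorem predicts a tetragonal distortion (typically axial elongation) to lift the degeneracy.

[CrBr₆]⁴−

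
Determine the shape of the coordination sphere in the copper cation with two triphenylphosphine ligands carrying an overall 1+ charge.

linear

Triphenylphosphine is neutral; balancing the +1 overall charge requires Cu(I).
Group 11 minus oxidation state 1 gives a d¹⁰ configuration.
With 2 monodentate ligands the coordination number is 2.
A d¹⁰ ion with only two ligands adopts a linear arrangement (sp hybridisation; no CFSE preference).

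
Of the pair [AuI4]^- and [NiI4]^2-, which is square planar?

[AuI4]^-

For [AuI4]^-: Summing ligand charges against the −1 overall charge gives an oxidation state of +3 for gold. Au sits in group 11, so the d-electron count is 11 − 3 = 8. A 5d d⁸ ion has a large crystal-field splitting; square planar leaves the high-energy d_{x²−y²} orbital empty and maximises CFSE. → square planar.
For [NiI4]^2-: Each iodide is −1; balancing the −2 overall charge requires Ni(II). Nickel is a group-10 element; Ni(II) is therefore d⁸. Iodide is a weak-field ligand. With weak-field ligands the CFSE gain from square planar is small, so a 3d d⁸ ion takes the sterically preferred tetrahedral geometry. → tetrahedral.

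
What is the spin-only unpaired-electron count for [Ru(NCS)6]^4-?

Summing ligand charges against the −4 overall charge gives an oxidation state of +2 for ruthenium.
Ru sits in group 8, so the d-electron count is 8 − 2 = 6.
The spin state decides the count: a 4d ion has a large Δₒ and is invariably low-spin.
An octahedral low-spin d⁶ ion is t₂g⁶e_g⁰, giving 0 unpaired electrons.

0 unpaired electrons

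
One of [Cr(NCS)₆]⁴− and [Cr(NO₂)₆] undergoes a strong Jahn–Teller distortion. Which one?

[Cr(NCS)₆]⁴−

[Cr(NCS)₆]⁴−: Ligand charges: each isothiocyanate is −1. With an overall charge of −4 the chromium centre must be in the +2 oxidation state. Chromium is a group-6 element; Cr(II) is therefore d⁴. Isothiocyanate is a weak-field ligand for a first-row metal, so the complex is high-spin. The t₂g³e_g¹ (high-spin) configuration has an unevenly filled e_g set; the Jahn–Teller theorem predicts a tetragonal distortion (typically axial elongation) to lift the degeneracy.
[Cr(NO₂)₆]: Ligand charges: each nitro (N-bound nitrite) is −1. With an overall charge of 0 the chromium centre must be in the +6 oxidation state. Chromium is a group-6 element; Cr(VI) is therefore d⁰. The d⁰ configuration leaves the e_g set evenly filled (or empty) — no strong Jahn–Teller driving force.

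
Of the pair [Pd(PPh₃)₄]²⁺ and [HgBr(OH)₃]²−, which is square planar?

For [Pd(PPh₃)₄]²⁺: Summing ligand charges against the +2 overall charge gives an oxidation state of +2 for palladium. Pd sits in group 10, so the d-electron count is 10 − 2 = 8. A 4d d⁸ ion has a large crystal-field splitting; square planar leaves the high-energy d_{x²−y²} orbital empty and maximises CFSE. → square planar.
For [HgBr(OH)₃]²−: Each bromide is −1; each hydroxide is −1; balancing the −2 overall charge requires Hg(II). Group 12 minus oxidation state 2 gives a d¹⁰ configuration. A d¹⁰ ion has no crystal-field stabilisation preference between square planar and tetrahedral, so four ligands adopt the sterically favoured tetrahedral geometry. → tetrahedral.

[Pd(PPh₃)₄]²⁺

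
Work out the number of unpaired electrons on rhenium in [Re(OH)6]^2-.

3 unpaired electrons

Each hydroxide is −1; balancing the −2 overall charge requires Re(IV).
Re sits in group 7, so the d-electron count is 7 − 4 = 3.
In an octahedral field the d³ configuration is t₂g³e_g⁰ (only one arrangement possible), giving 3 unpaired electrons.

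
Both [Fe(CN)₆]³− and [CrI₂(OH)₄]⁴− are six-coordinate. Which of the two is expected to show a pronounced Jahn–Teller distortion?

[CrI₂(OH)₄]⁴−

[Fe(CN)₆]³−: Each cyanide is −1; balancing the −3 overall charge requires Fe(III). Group 8 minus oxidation state 3 gives a d⁵ configuration. Cyanide is a strong-field ligand (high in the spectrochemical series) for a first-row metal, so the complex is low-spin. The d⁵ configuration leaves the e_g set evenly filled (or empty) — no strong Jahn–Teller driving force.
[CrI₂(OH)₄]⁴−: Ligand charges: each iodide is −1; each hydroxide is −1. With an overall charge of −4 the chromium centre must be in the +2 oxidation state. Cr sits in group 6, so the d-electron count is 6 − 2 = 4. Hydroxide and iodide are weak-field ligands for a first-row metal, so the complex is high-spin. The t₂g³e_g¹ (high-spin) configuration has an unevenly filled e_g set; the Jahn–Teller theorem predicts a tetragonal distortion (typically axial elongation) to lift the degeneracy.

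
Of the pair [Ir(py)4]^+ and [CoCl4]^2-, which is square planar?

[Ir(py)4]^+

For [Ir(py)4]^+: Ligand charges: pyridine is neutral. With an overall charge of +1 the iridium centre must be in the +1 oxidation state. Ir sits in group 9, so the d-electron count is 9 − 1 = 8. A 5d d⁸ ion has a large crystal-field splitting; square planar leaves the high-energy d_{x²−y²} orbital empty and maximises CFSE. → square planar.
For [CoCl4]^2-: Summing ligand charges against the −2 overall charge gives an oxidation state of +2 for cobalt. Group 9 minus oxidation state 2 gives a d⁷ configuration. For a high-spin 3d d⁷ ion with weak-field ligands the small Δₜ gives little square-planar CFSE advantage, so four ligands adopt the sterically favoured tetrahedral geometry. → tetrahedral.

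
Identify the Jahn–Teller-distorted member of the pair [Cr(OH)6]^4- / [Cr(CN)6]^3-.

[Cr(OH)6]^4-: Summing ligand charges against the −4 overall charge gives an oxidation state of +2 for chromium. Cr sits in group 6, so the d-electron count is 6 − 2 = 4. Hydroxide is a weak-field ligand for a first-row metal, so the complex is high-spin. The t₂g³e_g¹ (high-spin) configuration has an unevenly filled e_g set; the Jahn–Teller theorem predicts a tetragonal distortion (typically axial elongation) to lift the degeneracy.
[Cr(CN)6]^3-: Ligand charges: each cyanide is −1. With an overall charge of −3 the chromium centre must be in the +3 oxidation state. Cr sits in group 6, so the d-electron count is 6 − 3 = 3. The d³ configuration leaves the e_g set evenly filled (or empty) — no strong Jahn–Teller driving force.

[Cr(OH)6]^4-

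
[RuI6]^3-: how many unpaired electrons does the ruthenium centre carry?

1 unpaired electron

Summing ligand charges against the −3 overall charge gives an oxidation state of +3 for ruthenium.
Ru sits in group 8, so the d-electron count is 8 − 3 = 5.
The spin state decides the count: a 4d ion has a large Δₒ and is invariably low-spin.
An octahedral low-spin d⁵ ion is t₂g⁵e_g⁰, giving 1 unpaired electron.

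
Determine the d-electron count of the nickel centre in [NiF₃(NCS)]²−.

Ligand charges: each fluoride is −1; each isothiocyanate is −1. With an overall charge of −2 the nickel centre must be in the +2 oxidation state.
Ni sits in group 10, so the d-electron count is 10 − 2 = 8.

d⁸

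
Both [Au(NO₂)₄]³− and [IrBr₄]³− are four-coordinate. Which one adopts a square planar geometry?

For [Au(NO₂)₄]³−: Summing ligand charges against the −3 overall charge gives an oxidation state of +1 for gold. Group 11 minus oxidation state 1 gives a d¹⁰ configuration. A d¹⁰ ion has no crystal-field stabilisation preference between square planar and tetrahedral, so four ligands adopt the sterically favoured tetrahedral geometry. → tetrahedral.
For [IrBr₄]³−: Ligand charges: each bromide is −1. With an overall charge of −3 the iridium centre must be in the +1 oxidation state. Group 9 minus oxidation state 1 gives a d⁸ configuration. A 5d d⁸ ion has a large crystal-field splitting; square planar leaves the high-energy d_{x²−y²} orbital empty and maximises CFSE. → square planar.

[IrBr₄]³−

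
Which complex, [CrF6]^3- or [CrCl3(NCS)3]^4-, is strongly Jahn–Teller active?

[CrCl3(NCS)3]^4-

[CrF6]^3-: Ligand charges: each fluoride is −1. With an overall charge of −3 the chromium centre must be in the +3 oxidation state. Group 6 minus oxidation state 3 gives a d³ configuration. The d³ configuration leaves the e_g set evenly filled (or empty) — no strong Jahn–Teller driving force.
[CrCl3(NCS)3]^4-: Summing ligand charges against the −4 overall charge gives an oxidation state of +2 for chromium. Chromium is a group-6 element; Cr(II) is therefore d⁴. Chloride and isothiocyanate are weak-field ligands for a first-row metal, so the complex is high-spin. The t₂g³e_g¹ (high-spin) configuration has an unevenly filled e_g set; the Jahn–Teller theorem predicts a tetragonal distortion (typically axial elongation) to lift the degeneracy.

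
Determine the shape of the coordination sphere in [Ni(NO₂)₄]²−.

Ligand charges: each nitro (N-bound nitrite) is −1. With an overall charge of −2 the nickel centre must be in the +2 oxidation state.
Nickel is a group-10 element; Ni(II) is therefore d⁸.
Coordination number: 4.
Nitro (N-bound nitrite) is a strong-field ligand (high in the spectrochemical series).
A 3d d⁸ ion with strong-field ligands gains enough CFSE to favour square planar over tetrahedral.

square planar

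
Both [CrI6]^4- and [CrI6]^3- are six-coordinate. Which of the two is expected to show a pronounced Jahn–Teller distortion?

[CrI6]^4-

[CrI6]^4-: Ligand charges: each iodide is −1. With an overall charge of −4 the chromium centre must be in the +2 oxidation state. Cr sits in group 6, so the d-electron count is 6 − 2 = 4. Iodide is a weak-field ligand for a first-row metal, so the complex is high-spin. The t₂g³e_g¹ (high-spin) configuration has an unevenly filled e_g set; the Jahn–Teller theorem predicts a tetragonal distortion (typically axial elongation) to lift the degeneracy.
[CrI6]^3-: Each iodide is −1; balancing the −3 overall charge requires Cr(III). Chromium is a group-6 element; Cr(III) is therefore d³. The d³ configuration leaves the e_g set evenly filled (or empty) — no strong Jahn–Teller driving force.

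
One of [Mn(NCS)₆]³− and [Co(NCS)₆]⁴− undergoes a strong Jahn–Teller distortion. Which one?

[Mn(NCS)₆]³−

[Mn(NCS)₆]³−: Each isothiocyanate is −1; balancing the −3 overall charge requires Mn(III). Mn sits in group 7, so the d-electron count is 7 − 3 = 4. Isothiocyanate is a weak-field ligand for a first-row metal, so the complex is high-spin. The t₂g³e_g¹ (high-spin) configuration has an unevenly filled e_g set; the Jahn–Teller theorem predicts a tetragonal distortion (typically axial elongation) to lift the degeneracy.
[Co(NCS)₆]⁴−: Ligand charges: each isothiocyanate is −1. With an overall charge of −4 the cobalt centre must be in the +2 oxidation state. Cobalt is a group-9 element; Co(II) is therefore d⁷. Isothiocyanate is a weak-field ligand for a first-row metal, so the complex is high-spin. The d⁷ configuration leaves the e_g set evenly filled (or empty) — no strong Jahn–Teller driving force.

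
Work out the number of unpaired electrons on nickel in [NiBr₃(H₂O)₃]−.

Summing ligand charges against the −1 overall charge gives an oxidation state of +2 for nickel.
Nickel is a group-10 element; Ni(II) is therefore d⁸.
In an octahedral field the d⁸ configuration is t₂g⁶e_g² (only one arrangement possible), giving 2 unpaired electrons.

2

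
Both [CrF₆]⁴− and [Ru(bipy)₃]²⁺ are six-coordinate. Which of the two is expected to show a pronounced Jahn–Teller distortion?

[CrF₆]⁴−

[CrF₆]⁴−: Each fluoride is −1; balancing the −4 overall charge requires Cr(II). Chromium is a group-6 element; Cr(II) is therefore d⁴. Fluoride is a weak-field ligand for a first-row metal, so the complex is high-spin. The t₂g³e_g¹ (high-spin) configuration has an unevenly filled e_g set; the Jahn–Teller theorem predicts a tetragonal distortion (typically axial elongation) to lift the degeneracy.
[Ru(bipy)₃]²⁺: Summing ligand charges against the +2 overall charge gives an oxidation state of +2 for ruthenium. Ru sits in group 8, so the d-electron count is 8 − 2 = 6. A 4d ion has a large Δₒ and is invariably low-spin. The d⁶ configuration leaves the e_g set evenly filled (or empty) — no strong Jahn–Teller driving force.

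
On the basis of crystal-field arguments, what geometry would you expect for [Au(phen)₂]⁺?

Summing ligand charges against the +1 overall charge gives an oxidation state of +1 for gold.
Group 11 minus oxidation state 1 gives a d¹⁰ configuration.
Counting donor atoms: 2×1,10-phenanthroline (bidentate) → 4 donors. Coordination number = 4.
A d¹⁰ ion has no crystal-field stabilisation preference between square planar and tetrahedral, so four ligands adopt the sterically favoured tetrahedral geometry.

tetrahedral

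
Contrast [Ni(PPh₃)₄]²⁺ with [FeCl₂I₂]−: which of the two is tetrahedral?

For [Ni(PPh₃)₄]²⁺: Ligand charges: triphenylphosphine is neutral. With an overall charge of +2 the nickel centre must be in the +2 oxidation state. Ni sits in group 10, so the d-electron count is 10 − 2 = 8. Triphenylphosphine is a strong-field ligand (high in the spectrochemical series). A 3d d⁸ ion with strong-field ligands gains enough CFSE to favour square planar over tetrahedral. → square planar.
For [FeCl₂I₂]−: Ligand charges: each chloride is −1; each iodide is −1. With an overall charge of −1 the iron centre must be in the +3 oxidation state. Group 8 minus oxidation state 3 gives a d⁵ configuration. A high-spin d⁵ ion has zero CFSE in either geometry, so four ligands adopt the sterically favoured tetrahedral geometry. → tetrahedral.

[FeCl₂I₂]−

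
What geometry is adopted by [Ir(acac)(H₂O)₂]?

square planar

Each acetylacetonate is −1; water is neutral; balancing the 0 overall charge requires Ir(I).
Ir sits in group 9, so the d-electron count is 9 − 1 = 8.
Counting donor atoms: 1×acetylacetonate (bidentate) → 2 donors; 2×water (monodentate) → 2 donors. Coordination number = 4.
A 5d d⁸ ion has a large crystal-field splitting; square planar leaves the high-energy d_{x²−y²} orbital empty and maximises CFSE.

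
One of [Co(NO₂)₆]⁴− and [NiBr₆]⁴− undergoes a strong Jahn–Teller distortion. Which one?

[Co(NO₂)₆]⁴−

[Co(NO₂)₆]⁴−: Ligand charges: each nitro (N-bound nitrite) is −1. With an overall charge of −4 the cobalt centre must be in the +2 oxidation state. Co sits in group 9, so the d-electron count is 9 − 2 = 7. Nitro (N-bound nitrite) is a strong-field ligand (high in the spectrochemical series) for a first-row metal, so the complex is low-spin. The t₂g⁶e_g¹ (low-spin) configuration has an unevenly filled e_g set; the Jahn–Teller theorem predicts a tetragonal distortion (typically axial elongation) to lift the degeneracy.
[NiBr₆]⁴−: Each bromide is −1; balancing the −4 overall charge requires Ni(II). Ni sits in group 10, so the d-electron count is 10 − 2 = 8. The d⁸ configuration leaves the e_g set evenly filled (or empty) — no strong Jahn–Teller driving force.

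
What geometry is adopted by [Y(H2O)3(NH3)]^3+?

Summing ligand charges against the +3 overall charge gives an oxidation state of +3 for yttrium.
Group 3 minus oxidation state 3 gives a d⁰ configuration.
Coordination number: 4.
A d⁰ ion has no crystal-field stabilisation preference between square planar and tetrahedral, so four ligands adopt the sterically favoured tetrahedral geometry.

tetrahedral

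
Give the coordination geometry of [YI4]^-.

Summing ligand charges against the −1 overall charge gives an oxidation state of +3 for yttrium.
Yttrium is a group-3 element; Y(III) is therefore d⁰.
Coordination number: 4.
A d⁰ ion has no crystal-field stabilisation preference between square planar and tetrahedral, so four ligands adopt the sterically favoured tetrahedral geometry.

tetrahedral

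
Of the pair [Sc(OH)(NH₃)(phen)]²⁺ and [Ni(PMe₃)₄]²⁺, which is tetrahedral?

[Sc(OH)(NH₃)(phen)]²⁺

For [Sc(OH)(NH₃)(phen)]²⁺: Each hydroxide is −1; ammonia is neutral; 1,10-phenanthroline is neutral; balancing the +2 overall charge requires Sc(III). Group 3 minus oxidation state 3 gives a d⁰ configuration. A d⁰ ion has no crystal-field stabilisation preference between square planar and tetrahedral, so four ligands adopt the sterically favoured tetrahedral geometry. → tetrahedral.
For [Ni(PMe₃)₄]²⁺: Summing ligand charges against the +2 overall charge gives an oxidation state of +2 for nickel. Ni sits in group 10, so the d-electron count is 10 − 2 = 8. Trimethylphosphine is a strong-field ligand (high in the spectrochemical series). A 3d d⁸ ion with strong-field ligands gains enough CFSE to favour square planar over tetrahedral. → square planar.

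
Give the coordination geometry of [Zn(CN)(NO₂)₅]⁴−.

octahedral

Summing ligand charges against the −4 overall charge gives an oxidation state of +2 for zinc.
Zn sits in group 12, so the d-electron count is 12 − 2 = 10.
Coordination number: 6.
Six donors around a single metal centre give an octahedral coordination sphere.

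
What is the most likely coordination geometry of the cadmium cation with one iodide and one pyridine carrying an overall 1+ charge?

Summing ligand charges against the +1 overall charge gives an oxidation state of +2 for cadmium.
Cadmium is a group-12 element; Cd(II) is therefore d¹⁰.
Coordination number: 2.
A d¹⁰ ion with only two ligands adopts a linear arrangement (sp hybridisation; no CFSE preference).

linear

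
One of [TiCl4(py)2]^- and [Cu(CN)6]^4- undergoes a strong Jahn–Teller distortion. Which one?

[TiCl4(py)2]^-: Each chloride is −1; pyridine is neutral; balancing the −1 overall charge requires Ti(III). Titanium is a group-4 element; Ti(III) is therefore d¹. The d¹ configuration leaves the e_g set evenly filled (or empty) — no strong Jahn–Teller driving force.
[Cu(CN)6]^4-: Ligand charges: each cyanide is −1. With an overall charge of −4 the copper centre must be in the +2 oxidation state. Cu sits in group 11, so the d-electron count is 11 − 2 = 9. The t₂g⁶e_g³ configuration has an unevenly filled e_g set; the Jahn–Teller theorem predicts a tetragonal distortion (typically axial elongation) to lift the degeneracy.

[Cu(CN)6]^4-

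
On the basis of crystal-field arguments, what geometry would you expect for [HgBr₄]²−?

Each bromide is −1; balancing the −2 overall charge requires Hg(II).
Mercury is a group-12 element; Hg(II) is therefore d¹⁰.
Coordination number: 4.
A d¹⁰ ion has no crystal-field stabilisation preference between square planar and tetrahedral, so four ligands adopt the sterically favoured tetrahedral geometry.

tetrahedral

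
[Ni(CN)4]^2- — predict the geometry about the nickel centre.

square planar

Each cyanide is −1; balancing the −2 overall charge requires Ni(II).
Nickel is a group-10 element; Ni(II) is therefore d⁸.
Coordination number: 4.
Cyanide is a strong-field ligand (high in the spectrochemical series).
A 3d d⁸ ion with strong-field ligands gains enough CFSE to favour square planar over tetrahedral.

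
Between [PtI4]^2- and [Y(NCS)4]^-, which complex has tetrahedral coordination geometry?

For [PtI4]^2-: Each iodide is −1; balancing the −2 overall charge requires Pt(II). Platinum is a group-10 element; Pt(II) is therefore d⁸. A 5d d⁸ ion has a large crystal-field splitting; square planar leaves the high-energy d_{x²−y²} orbital empty and maximises CFSE. → square planar.
For [Y(NCS)4]^-: Summing ligand charges against the −1 overall charge gives an oxidation state of +3 for yttrium. Yttrium is a group-3 element; Y(III) is therefore d⁰. A d⁰ ion has no crystal-field stabilisation preference between square planar and tetrahedral, so four ligands adopt the sterically favoured tetrahedral geometry. → tetrahedral.

[Y(NCS)4]^-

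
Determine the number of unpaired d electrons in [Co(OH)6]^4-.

3 unpaired electrons

Summing ligand charges against the −4 overall charge gives an oxidation state of +2 for cobalt.
Cobalt is a group-9 element; Co(II) is therefore d⁷.
The spin state decides the count: Hydroxide is a weak-field ligand for a first-row metal, so the complex is high-spin.
An octahedral high-spin d⁷ ion is t₂g⁵e_g², giving 3 unpaired electrons.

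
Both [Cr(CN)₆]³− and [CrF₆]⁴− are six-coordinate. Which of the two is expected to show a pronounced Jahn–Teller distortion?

[Cr(CN)₆]³−: Each cyanide is −1; balancing the −3 overall charge requires Cr(III). Cr sits in group 6, so the d-electron count is 6 − 3 = 3. The d³ configuration leaves the e_g set evenly filled (or empty) — no strong Jahn–Teller driving force.
[CrF₆]⁴−: Each fluoride is −1; balancing the −4 overall charge requires Cr(II). Chromium is a group-6 element; Cr(II) is therefore d⁴. Fluoride is a weak-field ligand for a first-row metal, so the complex is high-spin. The t₂g³e_g¹ (high-spin) configuration has an unevenly filled e_g set; the Jahn–Teller theorem predicts a tetragonal distortion (typically axial elongation) to lift the degeneracy.

[CrF₆]⁴−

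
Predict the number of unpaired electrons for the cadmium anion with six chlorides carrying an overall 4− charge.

Each chloride is −1; balancing the −4 overall charge requires Cd(II).
Group 12 minus oxidation state 2 gives a d¹⁰ configuration.
In an octahedral field the d¹⁰ configuration is t₂g⁶e_g⁴, giving 0 unpaired electrons.

0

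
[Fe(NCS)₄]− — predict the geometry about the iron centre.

Summing ligand charges against the −1 overall charge gives an oxidation state of +3 for iron.
Iron is a group-8 element; Fe(III) is therefore d⁵.
Coordination number: 4.
Isothiocyanate is a weak-field ligand.
A high-spin d⁵ ion has zero CFSE in either geometry, so four ligands adopt the sterically favoured tetrahedral geometry.

tetrahedral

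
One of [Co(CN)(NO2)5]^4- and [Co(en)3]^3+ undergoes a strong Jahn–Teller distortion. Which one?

[Co(CN)(NO2)5]^4-

[Co(CN)(NO2)5]^4-: Each cyanide is −1; each nitro (N-bound nitrite) is −1; balancing the −4 overall charge requires Co(II). Group 9 minus oxidation state 2 gives a d⁷ configuration. Cyanide and nitro (N-bound nitrite) are strong-field ligands (high in the spectrochemical series) for a first-row metal, so the complex is low-spin. The t₂g⁶e_g¹ (low-spin) configuration has an unevenly filled e_g set; the Jahn–Teller theorem predicts a tetragonal distortion (typically axial elongation) to lift the degeneracy.
[Co(en)3]^3+: Ligand charges: ethylenediamine is neutral. With an overall charge of +3 the cobalt centre must be in the +3 oxidation state. Co sits in group 9, so the d-electron count is 9 − 3 = 6. Co(III) has an exceptionally large octahedral splitting and is low-spin with essentially every ligand except fluoride. The d⁶ configuration leaves the e_g set evenly filled (or empty) — no strong Jahn–Teller driving force.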